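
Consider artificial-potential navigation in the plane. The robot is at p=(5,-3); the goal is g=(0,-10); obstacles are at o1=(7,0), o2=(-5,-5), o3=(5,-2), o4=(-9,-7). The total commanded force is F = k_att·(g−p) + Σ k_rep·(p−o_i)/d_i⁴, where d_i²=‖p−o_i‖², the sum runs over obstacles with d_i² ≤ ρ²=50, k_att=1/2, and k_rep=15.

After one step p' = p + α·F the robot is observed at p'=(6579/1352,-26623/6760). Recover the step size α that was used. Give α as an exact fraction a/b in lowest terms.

F_att = 1/2·(g−p) = 1/2·(-5,-7) = (-2.5000,-3.5000)
o1: d²=13 ≤ ρ²=50; F_rep = 15·(-2,-3)/13² = (-0.1775,-0.2663)
o2: d²=104 > ρ²=50 → inactive
o3: d²=1 ≤ ρ²=50; F_rep = 15·(0,-1)/1² = (0.0000,-15.0000)
o4: d²=212 > ρ²=50 → inactive
F = F_att + ΣF_rep = (-2.6775,-18.7663)
Δp = p'−p = (-0.1339,-0.9383); α = Δx/Fx = (-181/1352) / (-905/338) = 1/20
check: Δy/Fy = (-6343/6760) / (-6343/338) = 1/20 ✓

α = 1/20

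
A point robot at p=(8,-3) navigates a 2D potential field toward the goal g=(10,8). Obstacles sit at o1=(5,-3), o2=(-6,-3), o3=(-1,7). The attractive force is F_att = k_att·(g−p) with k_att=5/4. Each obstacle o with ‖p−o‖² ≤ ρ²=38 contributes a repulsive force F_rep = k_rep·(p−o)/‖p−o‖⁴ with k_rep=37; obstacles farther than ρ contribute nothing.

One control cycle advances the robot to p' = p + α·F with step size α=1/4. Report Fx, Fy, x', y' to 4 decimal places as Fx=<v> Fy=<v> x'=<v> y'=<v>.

Fx=3.8704 Fy=13.7500 x'=8.9676 y'=0.4375

F_att = 5/4·(g−p) = 5/4·(2,11) = (2.5000,13.7500)
o1: d²=9 ≤ ρ²=38; F_rep = 37·(3,0)/9² = (1.3704,0.0000)
o2: d²=196 > ρ²=38 → inactive
o3: d²=181 > ρ²=38 → inactive
F = F_att + ΣF_rep = (3.8704,13.7500)
p' = p + 1/4·F = (8.9676,0.4375)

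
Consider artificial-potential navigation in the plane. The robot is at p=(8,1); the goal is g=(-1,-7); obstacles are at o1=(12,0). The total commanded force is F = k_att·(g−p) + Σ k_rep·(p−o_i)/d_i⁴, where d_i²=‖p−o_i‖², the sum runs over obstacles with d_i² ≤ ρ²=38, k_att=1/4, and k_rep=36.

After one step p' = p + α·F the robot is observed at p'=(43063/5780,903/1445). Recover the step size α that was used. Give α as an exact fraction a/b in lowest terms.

F_att = 1/4·(g−p) = 1/4·(-9,-8) = (-2.2500,-2.0000)
o1: d²=17 ≤ ρ²=38; F_rep = 36·(-4,1)/17² = (-0.4983,0.1246)
F = F_att + ΣF_rep = (-2.7483,-1.8754)
Δp = p'−p = (-0.5497,-0.3751); α = Δx/Fx = (-3177/5780) / (-3177/1156) = 1/5
check: Δy/Fy = (-542/1445) / (-542/289) = 1/5 ✓

α = 1/5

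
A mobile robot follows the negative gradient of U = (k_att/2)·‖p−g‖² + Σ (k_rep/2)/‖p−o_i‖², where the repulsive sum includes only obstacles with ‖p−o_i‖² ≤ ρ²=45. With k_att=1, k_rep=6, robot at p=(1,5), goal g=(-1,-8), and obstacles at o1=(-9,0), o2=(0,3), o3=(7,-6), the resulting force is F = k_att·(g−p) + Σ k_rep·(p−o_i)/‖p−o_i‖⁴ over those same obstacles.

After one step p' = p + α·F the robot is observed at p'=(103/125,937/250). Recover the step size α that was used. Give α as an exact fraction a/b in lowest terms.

F_att = 1·(g−p) = 1·(-2,-13) = (-2.0000,-13.0000)
o1: d²=125 > ρ²=45 → inactive
o2: d²=5 ≤ ρ²=45; F_rep = 6·(1,2)/5² = (0.2400,0.4800)
o3: d²=157 > ρ²=45 → inactive
F = F_att + ΣF_rep = (-1.7600,-12.5200)
Δp = p'−p = (-0.1760,-1.2520); α = Δx/Fx = (-22/125) / (-44/25) = 1/10
check: Δy/Fy = (-313/250) / (-313/25) = 1/10 ✓

α = 1/10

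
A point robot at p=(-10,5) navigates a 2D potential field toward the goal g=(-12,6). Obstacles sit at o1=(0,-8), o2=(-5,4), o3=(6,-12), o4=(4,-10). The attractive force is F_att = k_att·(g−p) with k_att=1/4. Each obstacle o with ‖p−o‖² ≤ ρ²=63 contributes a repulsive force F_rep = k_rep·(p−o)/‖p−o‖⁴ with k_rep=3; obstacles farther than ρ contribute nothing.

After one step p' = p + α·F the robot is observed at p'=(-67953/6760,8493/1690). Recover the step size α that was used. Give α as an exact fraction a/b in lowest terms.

α = 1/10

F_att = 1/4·(g−p) = 1/4·(-2,1) = (-0.5000,0.2500)
o1: d²=269 > ρ²=63 → inactive
o2: d²=26 ≤ ρ²=63; F_rep = 3·(-5,1)/26² = (-0.0222,0.0044)
o3: d²=545 > ρ²=63 → inactive
o4: d²=421 > ρ²=63 → inactive
F = F_att + ΣF_rep = (-0.5222,0.2544)
Δp = p'−p = (-0.0522,0.0254); α = Δx/Fx = (-353/6760) / (-353/676) = 1/10
check: Δy/Fy = (43/1690) / (43/169) = 1/10 ✓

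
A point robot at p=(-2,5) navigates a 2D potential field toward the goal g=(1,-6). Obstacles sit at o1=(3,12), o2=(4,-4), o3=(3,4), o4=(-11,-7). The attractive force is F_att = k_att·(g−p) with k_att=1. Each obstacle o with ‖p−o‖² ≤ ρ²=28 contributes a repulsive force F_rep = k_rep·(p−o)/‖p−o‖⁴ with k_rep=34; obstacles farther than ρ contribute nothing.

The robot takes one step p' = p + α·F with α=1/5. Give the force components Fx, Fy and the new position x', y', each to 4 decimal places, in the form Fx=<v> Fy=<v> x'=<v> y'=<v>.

F_att = 1·(g−p) = 1·(3,-11) = (3.0000,-11.0000)
o1: d²=74 > ρ²=28 → inactive
o2: d²=117 > ρ²=28 → inactive
o3: d²=26 ≤ ρ²=28; F_rep = 34·(-5,1)/26² = (-0.2515,0.0503)
o4: d²=225 > ρ²=28 → inactive
F = F_att + ΣF_rep = (2.7485,-10.9497)
p' = p + 1/5·F = (-1.4503,2.8101)

Fx=2.7485 Fy=-10.9497 x'=-1.4503 y'=2.8101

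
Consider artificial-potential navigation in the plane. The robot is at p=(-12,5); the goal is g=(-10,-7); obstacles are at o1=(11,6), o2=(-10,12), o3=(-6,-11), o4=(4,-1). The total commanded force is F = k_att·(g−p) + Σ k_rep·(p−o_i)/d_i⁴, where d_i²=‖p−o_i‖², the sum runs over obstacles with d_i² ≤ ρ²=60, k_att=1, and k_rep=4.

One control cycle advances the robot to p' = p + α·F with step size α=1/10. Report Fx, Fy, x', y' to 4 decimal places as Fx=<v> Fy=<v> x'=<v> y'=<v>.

F_att = 1·(g−p) = 1·(2,-12) = (2.0000,-12.0000)
o1: d²=530 > ρ²=60 → inactive
o2: d²=53 ≤ ρ²=60; F_rep = 4·(-2,-7)/53² = (-0.0028,-0.0100)
o3: d²=292 > ρ²=60 → inactive
o4: d²=292 > ρ²=60 → inactive
F = F_att + ΣF_rep = (1.9972,-12.0100)
p' = p + 1/10·F = (-11.8003,3.7990)

Fx=1.9972 Fy=-12.0100 x'=-11.8003 y'=3.7990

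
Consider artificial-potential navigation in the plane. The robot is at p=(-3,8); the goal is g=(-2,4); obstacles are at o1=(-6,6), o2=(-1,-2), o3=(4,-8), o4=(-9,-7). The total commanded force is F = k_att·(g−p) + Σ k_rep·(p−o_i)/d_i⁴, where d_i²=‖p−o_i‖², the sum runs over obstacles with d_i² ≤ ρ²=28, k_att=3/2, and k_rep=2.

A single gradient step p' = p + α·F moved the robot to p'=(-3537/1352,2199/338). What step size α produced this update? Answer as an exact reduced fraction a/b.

F_att = 3/2·(g−p) = 3/2·(1,-4) = (1.5000,-6.0000)
o1: d²=13 ≤ ρ²=28; F_rep = 2·(3,2)/13² = (0.0355,0.0237)
o2: d²=104 > ρ²=28 → inactive
o3: d²=305 > ρ²=28 → inactive
o4: d²=261 > ρ²=28 → inactive
F = F_att + ΣF_rep = (1.5355,-5.9763)
Δp = p'−p = (0.3839,-1.4941); α = Δx/Fx = (519/1352) / (519/338) = 1/4
check: Δy/Fy = (-505/338) / (-1010/169) = 1/4 ✓

α = 1/4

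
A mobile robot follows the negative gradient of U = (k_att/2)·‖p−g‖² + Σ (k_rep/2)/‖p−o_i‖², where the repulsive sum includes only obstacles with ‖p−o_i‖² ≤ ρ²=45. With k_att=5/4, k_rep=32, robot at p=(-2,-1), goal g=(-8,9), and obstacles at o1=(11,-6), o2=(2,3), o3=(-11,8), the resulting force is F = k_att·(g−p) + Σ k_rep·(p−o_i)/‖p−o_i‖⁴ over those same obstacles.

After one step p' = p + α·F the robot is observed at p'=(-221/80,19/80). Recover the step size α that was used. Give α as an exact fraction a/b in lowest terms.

α = 1/10

F_att = 5/4·(g−p) = 5/4·(-6,10) = (-7.5000,12.5000)
o1: d²=194 > ρ²=45 → inactive
o2: d²=32 ≤ ρ²=45; F_rep = 32·(-4,-4)/32² = (-0.1250,-0.1250)
o3: d²=162 > ρ²=45 → inactive
F = F_att + ΣF_rep = (-7.6250,12.3750)
Δp = p'−p = (-0.7625,1.2375); α = Δx/Fx = (-61/80) / (-61/8) = 1/10
check: Δy/Fy = (99/80) / (99/8) = 1/10 ✓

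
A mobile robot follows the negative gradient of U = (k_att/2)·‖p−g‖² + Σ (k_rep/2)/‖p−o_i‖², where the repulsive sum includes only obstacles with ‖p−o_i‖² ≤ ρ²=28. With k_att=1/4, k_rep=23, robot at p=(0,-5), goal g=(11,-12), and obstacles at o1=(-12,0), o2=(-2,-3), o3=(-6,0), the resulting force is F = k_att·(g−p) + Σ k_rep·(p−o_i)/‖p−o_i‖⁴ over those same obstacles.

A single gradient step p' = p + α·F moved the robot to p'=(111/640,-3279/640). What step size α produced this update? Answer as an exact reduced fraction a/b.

α = 1/20

F_att = 1/4·(g−p) = 1/4·(11,-7) = (2.7500,-1.7500)
o1: d²=169 > ρ²=28 → inactive
o2: d²=8 ≤ ρ²=28; F_rep = 23·(2,-2)/8² = (0.7188,-0.7188)
o3: d²=61 > ρ²=28 → inactive
F = F_att + ΣF_rep = (3.4688,-2.4688)
Δp = p'−p = (0.1734,-0.1234); α = Δx/Fx = (111/640) / (111/32) = 1/20
check: Δy/Fy = (-79/640) / (-79/32) = 1/20 ✓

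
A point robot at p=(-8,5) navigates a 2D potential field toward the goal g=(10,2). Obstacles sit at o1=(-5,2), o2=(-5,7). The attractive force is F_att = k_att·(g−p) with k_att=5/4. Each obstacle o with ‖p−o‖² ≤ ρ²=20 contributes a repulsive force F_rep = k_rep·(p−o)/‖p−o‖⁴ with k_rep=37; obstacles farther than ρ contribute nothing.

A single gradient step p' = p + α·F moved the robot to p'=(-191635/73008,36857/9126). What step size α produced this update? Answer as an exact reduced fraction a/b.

F_att = 5/4·(g−p) = 5/4·(18,-3) = (22.5000,-3.7500)
o1: d²=18 ≤ ρ²=20; F_rep = 37·(-3,3)/18² = (-0.3426,0.3426)
o2: d²=13 ≤ ρ²=20; F_rep = 37·(-3,-2)/13² = (-0.6568,-0.4379)
F = F_att + ΣF_rep = (21.5006,-3.8453)
Δp = p'−p = (5.3752,-0.9613); α = Δx/Fx = (392429/73008) / (392429/18252) = 1/4
check: Δy/Fy = (-8773/9126) / (-17546/4563) = 1/4 ✓

α = 1/4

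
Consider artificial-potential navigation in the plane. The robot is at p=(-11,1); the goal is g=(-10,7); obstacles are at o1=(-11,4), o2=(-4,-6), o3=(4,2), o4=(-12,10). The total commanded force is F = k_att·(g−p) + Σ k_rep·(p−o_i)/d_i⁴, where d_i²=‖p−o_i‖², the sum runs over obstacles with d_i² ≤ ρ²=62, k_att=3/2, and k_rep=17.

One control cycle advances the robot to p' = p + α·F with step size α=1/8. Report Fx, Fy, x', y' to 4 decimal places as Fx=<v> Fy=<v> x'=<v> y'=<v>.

Fx=1.5000 Fy=8.3704 x'=-10.8125 y'=2.0463

F_att = 3/2·(g−p) = 3/2·(1,6) = (1.5000,9.0000)
o1: d²=9 ≤ ρ²=62; F_rep = 17·(0,-3)/9² = (0.0000,-0.6296)
o2: d²=98 > ρ²=62 → inactive
o3: d²=226 > ρ²=62 → inactive
o4: d²=82 > ρ²=62 → inactive
F = F_att + ΣF_rep = (1.5000,8.3704)
p' = p + 1/8·F = (-10.8125,2.0463)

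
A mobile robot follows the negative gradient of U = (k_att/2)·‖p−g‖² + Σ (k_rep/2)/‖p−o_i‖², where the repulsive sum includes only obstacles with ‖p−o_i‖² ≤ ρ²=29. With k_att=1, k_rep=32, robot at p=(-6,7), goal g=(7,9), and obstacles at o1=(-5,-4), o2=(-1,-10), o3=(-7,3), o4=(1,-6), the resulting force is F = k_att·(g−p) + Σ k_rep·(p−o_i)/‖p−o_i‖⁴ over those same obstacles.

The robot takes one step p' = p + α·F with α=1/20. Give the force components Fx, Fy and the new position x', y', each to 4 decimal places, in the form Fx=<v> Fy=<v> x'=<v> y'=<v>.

F_att = 1·(g−p) = 1·(13,2) = (13.0000,2.0000)
o1: d²=122 > ρ²=29 → inactive
o2: d²=314 > ρ²=29 → inactive
o3: d²=17 ≤ ρ²=29; F_rep = 32·(1,4)/17² = (0.1107,0.4429)
o4: d²=218 > ρ²=29 → inactive
F = F_att + ΣF_rep = (13.1107,2.4429)
p' = p + 1/20·F = (-5.3445,7.1221)

Fx=13.1107 Fy=2.4429 x'=-5.3445 y'=7.1221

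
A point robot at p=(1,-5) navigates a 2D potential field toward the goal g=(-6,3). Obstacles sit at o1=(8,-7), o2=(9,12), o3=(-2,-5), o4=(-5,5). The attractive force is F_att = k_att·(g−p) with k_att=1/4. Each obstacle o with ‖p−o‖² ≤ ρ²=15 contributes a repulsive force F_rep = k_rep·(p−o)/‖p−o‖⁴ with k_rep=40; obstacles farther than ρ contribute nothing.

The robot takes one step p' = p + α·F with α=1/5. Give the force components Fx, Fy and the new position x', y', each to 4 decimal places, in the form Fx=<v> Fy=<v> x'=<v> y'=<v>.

Fx=-0.2685 Fy=2.0000 x'=0.9463 y'=-4.6000

F_att = 1/4·(g−p) = 1/4·(-7,8) = (-1.7500,2.0000)
o1: d²=53 > ρ²=15 → inactive
o2: d²=353 > ρ²=15 → inactive
o3: d²=9 ≤ ρ²=15; F_rep = 40·(3,0)/9² = (1.4815,0.0000)
o4: d²=136 > ρ²=15 → inactive
F = F_att + ΣF_rep = (-0.2685,2.0000)
p' = p + 1/5·F = (0.9463,-4.6000)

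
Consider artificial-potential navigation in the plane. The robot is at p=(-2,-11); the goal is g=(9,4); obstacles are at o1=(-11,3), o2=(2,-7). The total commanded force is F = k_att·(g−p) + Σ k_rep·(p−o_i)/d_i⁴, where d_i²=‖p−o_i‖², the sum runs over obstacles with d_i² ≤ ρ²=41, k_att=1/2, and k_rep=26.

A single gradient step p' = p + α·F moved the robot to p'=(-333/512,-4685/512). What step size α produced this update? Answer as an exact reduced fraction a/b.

α = 1/4

F_att = 1/2·(g−p) = 1/2·(11,15) = (5.5000,7.5000)
o1: d²=277 > ρ²=41 → inactive
o2: d²=32 ≤ ρ²=41; F_rep = 26·(-4,-4)/32² = (-0.1016,-0.1016)
F = F_att + ΣF_rep = (5.3984,7.3984)
Δp = p'−p = (1.3496,1.8496); α = Δx/Fx = (691/512) / (691/128) = 1/4
check: Δy/Fy = (947/512) / (947/128) = 1/4 ✓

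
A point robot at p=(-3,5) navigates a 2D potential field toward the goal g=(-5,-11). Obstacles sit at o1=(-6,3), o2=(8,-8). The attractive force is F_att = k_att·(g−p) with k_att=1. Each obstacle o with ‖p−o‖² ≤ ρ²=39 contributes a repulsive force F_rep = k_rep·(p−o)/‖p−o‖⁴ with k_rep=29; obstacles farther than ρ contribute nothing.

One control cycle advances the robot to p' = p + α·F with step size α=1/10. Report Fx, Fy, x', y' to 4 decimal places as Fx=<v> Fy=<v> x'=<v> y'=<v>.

F_att = 1·(g−p) = 1·(-2,-16) = (-2.0000,-16.0000)
o1: d²=13 ≤ ρ²=39; F_rep = 29·(3,2)/13² = (0.5148,0.3432)
o2: d²=290 > ρ²=39 → inactive
F = F_att + ΣF_rep = (-1.4852,-15.6568)
p' = p + 1/10·F = (-3.1485,3.4343)

Fx=-1.4852 Fy=-15.6568 x'=-3.1485 y'=3.4343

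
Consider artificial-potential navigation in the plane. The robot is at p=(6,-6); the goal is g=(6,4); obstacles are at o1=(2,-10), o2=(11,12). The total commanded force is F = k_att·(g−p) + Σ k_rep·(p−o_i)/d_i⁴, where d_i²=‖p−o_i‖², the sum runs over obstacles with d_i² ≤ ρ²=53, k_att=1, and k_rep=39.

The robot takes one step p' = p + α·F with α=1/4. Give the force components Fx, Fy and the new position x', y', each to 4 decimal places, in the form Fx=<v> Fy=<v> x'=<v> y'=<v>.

F_att = 1·(g−p) = 1·(0,10) = (0.0000,10.0000)
o1: d²=32 ≤ ρ²=53; F_rep = 39·(4,4)/32² = (0.1523,0.1523)
o2: d²=349 > ρ²=53 → inactive
F = F_att + ΣF_rep = (0.1523,10.1523)
p' = p + 1/4·F = (6.0381,-3.4619)

Fx=0.1523 Fy=10.1523 x'=6.0381 y'=-3.4619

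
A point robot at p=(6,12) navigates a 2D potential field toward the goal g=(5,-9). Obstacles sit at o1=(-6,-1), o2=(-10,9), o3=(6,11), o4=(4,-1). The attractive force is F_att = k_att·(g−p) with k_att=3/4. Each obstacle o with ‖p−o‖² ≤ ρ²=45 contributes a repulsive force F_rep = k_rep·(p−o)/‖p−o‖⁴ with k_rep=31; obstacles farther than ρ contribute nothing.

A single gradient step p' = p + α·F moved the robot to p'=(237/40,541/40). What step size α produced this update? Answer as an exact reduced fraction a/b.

α = 1/10

F_att = 3/4·(g−p) = 3/4·(-1,-21) = (-0.7500,-15.7500)
o1: d²=313 > ρ²=45 → inactive
o2: d²=265 > ρ²=45 → inactive
o3: d²=1 ≤ ρ²=45; F_rep = 31·(0,1)/1² = (0.0000,31.0000)
o4: d²=173 > ρ²=45 → inactive
F = F_att + ΣF_rep = (-0.7500,15.2500)
Δp = p'−p = (-0.0750,1.5250); α = Δx/Fx = (-3/40) / (-3/4) = 1/10
check: Δy/Fy = (61/40) / (61/4) = 1/10 ✓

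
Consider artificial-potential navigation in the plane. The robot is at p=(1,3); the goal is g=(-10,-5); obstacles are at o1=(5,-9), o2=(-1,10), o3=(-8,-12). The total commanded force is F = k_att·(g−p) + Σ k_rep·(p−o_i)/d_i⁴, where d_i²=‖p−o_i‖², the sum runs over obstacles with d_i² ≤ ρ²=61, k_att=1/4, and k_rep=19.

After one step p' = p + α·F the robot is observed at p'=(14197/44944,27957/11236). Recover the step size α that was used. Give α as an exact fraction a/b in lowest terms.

α = 1/4

F_att = 1/4·(g−p) = 1/4·(-11,-8) = (-2.7500,-2.0000)
o1: d²=160 > ρ²=61 → inactive
o2: d²=53 ≤ ρ²=61; F_rep = 19·(2,-7)/53² = (0.0135,-0.0473)
o3: d²=306 > ρ²=61 → inactive
F = F_att + ΣF_rep = (-2.7365,-2.0473)
Δp = p'−p = (-0.6841,-0.5118); α = Δx/Fx = (-30747/44944) / (-30747/11236) = 1/4
check: Δy/Fy = (-5751/11236) / (-5751/2809) = 1/4 ✓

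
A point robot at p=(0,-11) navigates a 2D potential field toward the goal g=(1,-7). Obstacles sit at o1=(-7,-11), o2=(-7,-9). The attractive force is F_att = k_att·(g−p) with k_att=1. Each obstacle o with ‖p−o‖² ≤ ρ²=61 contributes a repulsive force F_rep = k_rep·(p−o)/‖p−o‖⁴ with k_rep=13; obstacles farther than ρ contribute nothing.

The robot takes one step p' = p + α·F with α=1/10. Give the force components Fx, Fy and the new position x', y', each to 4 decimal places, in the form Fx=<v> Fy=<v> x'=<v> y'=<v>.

F_att = 1·(g−p) = 1·(1,4) = (1.0000,4.0000)
o1: d²=49 ≤ ρ²=61; F_rep = 13·(7,0)/49² = (0.0379,0.0000)
o2: d²=53 ≤ ρ²=61; F_rep = 13·(7,-2)/53² = (0.0324,-0.0093)
F = F_att + ΣF_rep = (1.0703,3.9907)
p' = p + 1/10·F = (0.1070,-10.6009)

Fx=1.0703 Fy=3.9907 x'=0.1070 y'=-10.6009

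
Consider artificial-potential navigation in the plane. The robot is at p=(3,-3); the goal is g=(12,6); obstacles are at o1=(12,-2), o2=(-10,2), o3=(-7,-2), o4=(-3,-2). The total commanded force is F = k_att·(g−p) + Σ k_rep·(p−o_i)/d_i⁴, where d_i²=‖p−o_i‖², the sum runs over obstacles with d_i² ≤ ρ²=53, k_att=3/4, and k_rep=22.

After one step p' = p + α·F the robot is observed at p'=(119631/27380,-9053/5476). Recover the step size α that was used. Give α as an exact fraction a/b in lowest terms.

α = 1/5

F_att = 3/4·(g−p) = 3/4·(9,9) = (6.7500,6.7500)
o1: d²=82 > ρ²=53 → inactive
o2: d²=194 > ρ²=53 → inactive
o3: d²=101 > ρ²=53 → inactive
o4: d²=37 ≤ ρ²=53; F_rep = 22·(6,-1)/37² = (0.0964,-0.0161)
F = F_att + ΣF_rep = (6.8464,6.7339)
Δp = p'−p = (1.3693,1.3468); α = Δx/Fx = (37491/27380) / (37491/5476) = 1/5
check: Δy/Fy = (7375/5476) / (36875/5476) = 1/5 ✓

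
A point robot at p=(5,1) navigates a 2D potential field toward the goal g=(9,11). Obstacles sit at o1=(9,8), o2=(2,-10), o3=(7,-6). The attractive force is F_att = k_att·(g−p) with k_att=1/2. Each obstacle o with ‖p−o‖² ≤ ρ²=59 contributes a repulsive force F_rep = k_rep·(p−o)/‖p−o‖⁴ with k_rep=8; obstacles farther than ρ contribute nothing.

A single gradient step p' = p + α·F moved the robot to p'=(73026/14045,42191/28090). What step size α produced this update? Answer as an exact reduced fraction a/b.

α = 1/10

F_att = 1/2·(g−p) = 1/2·(4,10) = (2.0000,5.0000)
o1: d²=65 > ρ²=59 → inactive
o2: d²=130 > ρ²=59 → inactive
o3: d²=53 ≤ ρ²=59; F_rep = 8·(-2,7)/53² = (-0.0057,0.0199)
F = F_att + ΣF_rep = (1.9943,5.0199)
Δp = p'−p = (0.1994,0.5020); α = Δx/Fx = (2801/14045) / (5602/2809) = 1/10
check: Δy/Fy = (14101/28090) / (14101/2809) = 1/10 ✓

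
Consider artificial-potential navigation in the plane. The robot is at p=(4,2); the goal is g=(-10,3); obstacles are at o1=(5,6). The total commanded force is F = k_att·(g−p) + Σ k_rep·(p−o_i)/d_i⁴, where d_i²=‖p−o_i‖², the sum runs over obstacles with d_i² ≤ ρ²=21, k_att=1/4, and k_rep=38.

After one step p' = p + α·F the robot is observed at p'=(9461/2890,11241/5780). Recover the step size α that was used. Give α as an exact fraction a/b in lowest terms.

F_att = 1/4·(g−p) = 1/4·(-14,1) = (-3.5000,0.2500)
o1: d²=17 ≤ ρ²=21; F_rep = 38·(-1,-4)/17² = (-0.1315,-0.5260)
F = F_att + ΣF_rep = (-3.6315,-0.2760)
Δp = p'−p = (-0.7263,-0.0552); α = Δx/Fx = (-2099/2890) / (-2099/578) = 1/5
check: Δy/Fy = (-319/5780) / (-319/1156) = 1/5 ✓

α = 1/5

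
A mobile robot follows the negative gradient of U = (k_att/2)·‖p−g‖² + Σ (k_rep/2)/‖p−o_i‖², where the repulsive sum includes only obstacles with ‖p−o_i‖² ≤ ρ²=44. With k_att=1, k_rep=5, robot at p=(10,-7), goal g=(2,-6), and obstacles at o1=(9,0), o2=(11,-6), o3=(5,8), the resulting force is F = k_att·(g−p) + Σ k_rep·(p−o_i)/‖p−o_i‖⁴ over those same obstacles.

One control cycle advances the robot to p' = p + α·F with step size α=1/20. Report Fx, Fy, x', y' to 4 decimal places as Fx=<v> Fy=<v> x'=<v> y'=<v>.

F_att = 1·(g−p) = 1·(-8,1) = (-8.0000,1.0000)
o1: d²=50 > ρ²=44 → inactive
o2: d²=2 ≤ ρ²=44; F_rep = 5·(-1,-1)/2² = (-1.2500,-1.2500)
o3: d²=250 > ρ²=44 → inactive
F = F_att + ΣF_rep = (-9.2500,-0.2500)
p' = p + 1/20·F = (9.5375,-7.0125)

Fx=-9.2500 Fy=-0.2500 x'=9.5375 y'=-7.0125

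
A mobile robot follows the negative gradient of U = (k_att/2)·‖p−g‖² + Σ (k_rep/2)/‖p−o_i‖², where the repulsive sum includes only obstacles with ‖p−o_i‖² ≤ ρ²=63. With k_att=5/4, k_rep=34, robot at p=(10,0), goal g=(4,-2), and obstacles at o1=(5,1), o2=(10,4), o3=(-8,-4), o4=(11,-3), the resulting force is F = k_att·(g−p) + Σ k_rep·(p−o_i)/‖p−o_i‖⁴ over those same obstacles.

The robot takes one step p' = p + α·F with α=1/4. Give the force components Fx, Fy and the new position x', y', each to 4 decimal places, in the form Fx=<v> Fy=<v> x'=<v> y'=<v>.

Fx=-7.5885 Fy=-2.0615 x'=8.1029 y'=-0.5154

F_att = 5/4·(g−p) = 5/4·(-6,-2) = (-7.5000,-2.5000)
o1: d²=26 ≤ ρ²=63; F_rep = 34·(5,-1)/26² = (0.2515,-0.0503)
o2: d²=16 ≤ ρ²=63; F_rep = 34·(0,-4)/16² = (0.0000,-0.5312)
o3: d²=340 > ρ²=63 → inactive
o4: d²=10 ≤ ρ²=63; F_rep = 34·(-1,3)/10² = (-0.3400,1.0200)
F = F_att + ΣF_rep = (-7.5885,-2.0615)
p' = p + 1/4·F = (8.1029,-0.5154)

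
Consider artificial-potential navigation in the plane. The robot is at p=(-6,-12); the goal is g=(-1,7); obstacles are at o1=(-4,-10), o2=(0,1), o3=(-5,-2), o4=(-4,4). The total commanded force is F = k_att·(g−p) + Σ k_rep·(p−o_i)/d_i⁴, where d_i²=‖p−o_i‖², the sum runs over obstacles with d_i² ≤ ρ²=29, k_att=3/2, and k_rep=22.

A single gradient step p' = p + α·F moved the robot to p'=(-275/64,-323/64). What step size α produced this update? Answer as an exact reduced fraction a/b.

α = 1/4

F_att = 3/2·(g−p) = 3/2·(5,19) = (7.5000,28.5000)
o1: d²=8 ≤ ρ²=29; F_rep = 22·(-2,-2)/8² = (-0.6875,-0.6875)
o2: d²=205 > ρ²=29 → inactive
o3: d²=101 > ρ²=29 → inactive
o4: d²=260 > ρ²=29 → inactive
F = F_att + ΣF_rep = (6.8125,27.8125)
Δp = p'−p = (1.7031,6.9531); α = Δx/Fx = (109/64) / (109/16) = 1/4
check: Δy/Fy = (445/64) / (445/16) = 1/4 ✓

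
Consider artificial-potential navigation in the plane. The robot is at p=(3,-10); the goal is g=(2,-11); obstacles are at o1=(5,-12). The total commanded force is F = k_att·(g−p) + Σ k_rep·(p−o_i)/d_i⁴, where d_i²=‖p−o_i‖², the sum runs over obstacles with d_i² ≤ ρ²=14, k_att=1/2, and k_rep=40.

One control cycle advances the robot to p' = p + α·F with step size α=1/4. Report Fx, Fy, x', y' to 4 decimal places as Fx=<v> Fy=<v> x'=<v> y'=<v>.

F_att = 1/2·(g−p) = 1/2·(-1,-1) = (-0.5000,-0.5000)
o1: d²=8 ≤ ρ²=14; F_rep = 40·(-2,2)/8² = (-1.2500,1.2500)
F = F_att + ΣF_rep = (-1.7500,0.7500)
p' = p + 1/4·F = (2.5625,-9.8125)

Fx=-1.7500 Fy=0.7500 x'=2.5625 y'=-9.8125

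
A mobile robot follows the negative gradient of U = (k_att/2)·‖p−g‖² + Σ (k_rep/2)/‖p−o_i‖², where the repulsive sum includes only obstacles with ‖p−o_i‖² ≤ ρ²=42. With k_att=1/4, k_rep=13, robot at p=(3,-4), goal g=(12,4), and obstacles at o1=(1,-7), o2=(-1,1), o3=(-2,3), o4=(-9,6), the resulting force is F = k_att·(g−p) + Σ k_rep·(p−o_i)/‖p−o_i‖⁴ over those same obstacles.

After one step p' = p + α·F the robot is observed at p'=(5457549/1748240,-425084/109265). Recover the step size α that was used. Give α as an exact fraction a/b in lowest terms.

α = 1/20

F_att = 1/4·(g−p) = 1/4·(9,8) = (2.2500,2.0000)
o1: d²=13 ≤ ρ²=42; F_rep = 13·(2,3)/13² = (0.1538,0.2308)
o2: d²=41 ≤ ρ²=42; F_rep = 13·(4,-5)/41² = (0.0309,-0.0387)
o3: d²=74 > ρ²=42 → inactive
o4: d²=244 > ρ²=42 → inactive
F = F_att + ΣF_rep = (2.4348,2.1921)
Δp = p'−p = (0.1217,0.1096); α = Δx/Fx = (212829/1748240) / (212829/87412) = 1/20
check: Δy/Fy = (11976/109265) / (47904/21853) = 1/20 ✓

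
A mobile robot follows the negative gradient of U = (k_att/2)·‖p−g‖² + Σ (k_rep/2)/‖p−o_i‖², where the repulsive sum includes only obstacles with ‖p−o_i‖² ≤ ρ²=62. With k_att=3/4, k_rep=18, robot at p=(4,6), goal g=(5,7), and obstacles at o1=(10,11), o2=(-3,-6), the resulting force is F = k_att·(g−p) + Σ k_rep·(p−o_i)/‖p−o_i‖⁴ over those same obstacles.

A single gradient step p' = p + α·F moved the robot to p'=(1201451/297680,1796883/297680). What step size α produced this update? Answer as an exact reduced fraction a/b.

F_att = 3/4·(g−p) = 3/4·(1,1) = (0.7500,0.7500)
o1: d²=61 ≤ ρ²=62; F_rep = 18·(-6,-5)/61² = (-0.0290,-0.0242)
o2: d²=193 > ρ²=62 → inactive
F = F_att + ΣF_rep = (0.7210,0.7258)
Δp = p'−p = (0.0360,0.0363); α = Δx/Fx = (10731/297680) / (10731/14884) = 1/20
check: Δy/Fy = (10803/297680) / (10803/14884) = 1/20 ✓

α = 1/20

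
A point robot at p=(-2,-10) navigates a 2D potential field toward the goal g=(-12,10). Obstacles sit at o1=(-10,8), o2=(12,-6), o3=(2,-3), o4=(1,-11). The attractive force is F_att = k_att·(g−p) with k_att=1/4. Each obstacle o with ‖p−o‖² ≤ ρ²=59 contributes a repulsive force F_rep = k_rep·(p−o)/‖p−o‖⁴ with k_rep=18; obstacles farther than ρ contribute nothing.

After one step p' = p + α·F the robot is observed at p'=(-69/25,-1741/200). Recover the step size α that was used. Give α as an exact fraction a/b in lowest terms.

F_att = 1/4·(g−p) = 1/4·(-10,20) = (-2.5000,5.0000)
o1: d²=388 > ρ²=59 → inactive
o2: d²=212 > ρ²=59 → inactive
o3: d²=65 > ρ²=59 → inactive
o4: d²=10 ≤ ρ²=59; F_rep = 18·(-3,1)/10² = (-0.5400,0.1800)
F = F_att + ΣF_rep = (-3.0400,5.1800)
Δp = p'−p = (-0.7600,1.2950); α = Δx/Fx = (-19/25) / (-76/25) = 1/4
check: Δy/Fy = (259/200) / (259/50) = 1/4 ✓

α = 1/4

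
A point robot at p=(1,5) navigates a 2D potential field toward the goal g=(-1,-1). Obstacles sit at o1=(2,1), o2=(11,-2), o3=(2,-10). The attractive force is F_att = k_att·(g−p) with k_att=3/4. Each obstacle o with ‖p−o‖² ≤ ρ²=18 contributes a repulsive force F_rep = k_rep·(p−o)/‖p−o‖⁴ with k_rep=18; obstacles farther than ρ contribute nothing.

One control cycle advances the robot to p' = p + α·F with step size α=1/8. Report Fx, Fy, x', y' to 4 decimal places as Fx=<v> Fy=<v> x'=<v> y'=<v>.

F_att = 3/4·(g−p) = 3/4·(-2,-6) = (-1.5000,-4.5000)
o1: d²=17 ≤ ρ²=18; F_rep = 18·(-1,4)/17² = (-0.0623,0.2491)
o2: d²=149 > ρ²=18 → inactive
o3: d²=226 > ρ²=18 → inactive
F = F_att + ΣF_rep = (-1.5623,-4.2509)
p' = p + 1/8·F = (0.8047,4.4686)

Fx=-1.5623 Fy=-4.2509 x'=0.8047 y'=4.4686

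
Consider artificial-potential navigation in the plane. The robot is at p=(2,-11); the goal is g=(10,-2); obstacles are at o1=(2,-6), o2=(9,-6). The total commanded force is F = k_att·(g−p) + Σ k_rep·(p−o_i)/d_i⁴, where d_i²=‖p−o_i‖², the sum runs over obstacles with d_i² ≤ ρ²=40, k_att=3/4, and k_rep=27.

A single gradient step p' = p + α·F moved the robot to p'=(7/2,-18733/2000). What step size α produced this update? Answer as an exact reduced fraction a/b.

α = 1/4

F_att = 3/4·(g−p) = 3/4·(8,9) = (6.0000,6.7500)
o1: d²=25 ≤ ρ²=40; F_rep = 27·(0,-5)/25² = (0.0000,-0.2160)
o2: d²=74 > ρ²=40 → inactive
F = F_att + ΣF_rep = (6.0000,6.5340)
Δp = p'−p = (1.5000,1.6335); α = Δx/Fx = (3/2) / (6) = 1/4
check: Δy/Fy = (3267/2000) / (3267/500) = 1/4 ✓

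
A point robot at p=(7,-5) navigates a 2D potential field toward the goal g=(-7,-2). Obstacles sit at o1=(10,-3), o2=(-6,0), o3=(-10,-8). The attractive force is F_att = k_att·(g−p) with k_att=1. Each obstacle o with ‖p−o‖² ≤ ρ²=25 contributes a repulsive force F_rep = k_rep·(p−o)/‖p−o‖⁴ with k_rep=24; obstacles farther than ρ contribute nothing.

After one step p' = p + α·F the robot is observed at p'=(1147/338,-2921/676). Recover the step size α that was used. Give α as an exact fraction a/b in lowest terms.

α = 1/4

F_att = 1·(g−p) = 1·(-14,3) = (-14.0000,3.0000)
o1: d²=13 ≤ ρ²=25; F_rep = 24·(-3,-2)/13² = (-0.4260,-0.2840)
o2: d²=194 > ρ²=25 → inactive
o3: d²=298 > ρ²=25 → inactive
F = F_att + ΣF_rep = (-14.4260,2.7160)
Δp = p'−p = (-3.6065,0.6790); α = Δx/Fx = (-1219/338) / (-2438/169) = 1/4
check: Δy/Fy = (459/676) / (459/169) = 1/4 ✓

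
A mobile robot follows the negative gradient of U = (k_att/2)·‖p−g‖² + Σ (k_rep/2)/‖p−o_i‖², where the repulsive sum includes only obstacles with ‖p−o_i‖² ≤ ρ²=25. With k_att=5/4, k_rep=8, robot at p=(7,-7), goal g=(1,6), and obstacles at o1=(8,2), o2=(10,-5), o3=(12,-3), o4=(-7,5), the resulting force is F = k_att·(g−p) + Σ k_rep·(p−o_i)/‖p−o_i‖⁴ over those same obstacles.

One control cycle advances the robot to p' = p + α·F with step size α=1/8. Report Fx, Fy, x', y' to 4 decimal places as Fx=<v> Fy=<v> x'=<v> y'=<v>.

F_att = 5/4·(g−p) = 5/4·(-6,13) = (-7.5000,16.2500)
o1: d²=82 > ρ²=25 → inactive
o2: d²=13 ≤ ρ²=25; F_rep = 8·(-3,-2)/13² = (-0.1420,-0.0947)
o3: d²=41 > ρ²=25 → inactive
o4: d²=340 > ρ²=25 → inactive
F = F_att + ΣF_rep = (-7.6420,16.1553)
p' = p + 1/8·F = (6.0447,-4.9806)

Fx=-7.6420 Fy=16.1553 x'=6.0447 y'=-4.9806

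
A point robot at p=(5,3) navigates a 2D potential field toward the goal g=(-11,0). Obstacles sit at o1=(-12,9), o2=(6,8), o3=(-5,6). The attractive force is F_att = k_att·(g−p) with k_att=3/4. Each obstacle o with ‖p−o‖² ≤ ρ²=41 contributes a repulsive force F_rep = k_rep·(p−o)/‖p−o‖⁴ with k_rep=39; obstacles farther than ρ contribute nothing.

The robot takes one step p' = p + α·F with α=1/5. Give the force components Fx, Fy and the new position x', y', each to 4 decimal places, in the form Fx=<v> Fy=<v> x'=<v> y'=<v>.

F_att = 3/4·(g−p) = 3/4·(-16,-3) = (-12.0000,-2.2500)
o1: d²=325 > ρ²=41 → inactive
o2: d²=26 ≤ ρ²=41; F_rep = 39·(-1,-5)/26² = (-0.0577,-0.2885)
o3: d²=109 > ρ²=41 → inactive
F = F_att + ΣF_rep = (-12.0577,-2.5385)
p' = p + 1/5·F = (2.5885,2.4923)

Fx=-12.0577 Fy=-2.5385 x'=2.5885 y'=2.4923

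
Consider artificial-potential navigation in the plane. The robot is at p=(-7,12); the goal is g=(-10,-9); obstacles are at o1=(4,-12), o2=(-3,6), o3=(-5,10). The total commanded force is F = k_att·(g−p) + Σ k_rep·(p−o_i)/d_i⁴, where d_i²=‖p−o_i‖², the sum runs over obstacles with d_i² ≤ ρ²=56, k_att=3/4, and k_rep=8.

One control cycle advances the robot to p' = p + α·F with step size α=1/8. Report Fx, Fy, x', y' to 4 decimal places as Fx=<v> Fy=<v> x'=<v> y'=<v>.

F_att = 3/4·(g−p) = 3/4·(-3,-21) = (-2.2500,-15.7500)
o1: d²=697 > ρ²=56 → inactive
o2: d²=52 ≤ ρ²=56; F_rep = 8·(-4,6)/52² = (-0.0118,0.0178)
o3: d²=8 ≤ ρ²=56; F_rep = 8·(-2,2)/8² = (-0.2500,0.2500)
F = F_att + ΣF_rep = (-2.5118,-15.4822)
p' = p + 1/8·F = (-7.3140,10.0647)

Fx=-2.5118 Fy=-15.4822 x'=-7.3140 y'=10.0647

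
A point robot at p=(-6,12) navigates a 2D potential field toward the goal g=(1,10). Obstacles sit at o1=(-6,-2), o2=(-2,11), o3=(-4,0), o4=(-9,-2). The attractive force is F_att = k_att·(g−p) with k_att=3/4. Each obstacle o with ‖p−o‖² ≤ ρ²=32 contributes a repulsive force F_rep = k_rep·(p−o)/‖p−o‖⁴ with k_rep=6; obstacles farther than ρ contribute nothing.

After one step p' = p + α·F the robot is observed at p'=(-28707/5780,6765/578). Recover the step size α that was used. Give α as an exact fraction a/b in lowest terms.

F_att = 3/4·(g−p) = 3/4·(7,-2) = (5.2500,-1.5000)
o1: d²=196 > ρ²=32 → inactive
o2: d²=17 ≤ ρ²=32; F_rep = 6·(-4,1)/17² = (-0.0830,0.0208)
o3: d²=148 > ρ²=32 → inactive
o4: d²=205 > ρ²=32 → inactive
F = F_att + ΣF_rep = (5.1670,-1.4792)
Δp = p'−p = (1.0334,-0.2958); α = Δx/Fx = (5973/5780) / (5973/1156) = 1/5
check: Δy/Fy = (-171/578) / (-855/578) = 1/5 ✓

α = 1/5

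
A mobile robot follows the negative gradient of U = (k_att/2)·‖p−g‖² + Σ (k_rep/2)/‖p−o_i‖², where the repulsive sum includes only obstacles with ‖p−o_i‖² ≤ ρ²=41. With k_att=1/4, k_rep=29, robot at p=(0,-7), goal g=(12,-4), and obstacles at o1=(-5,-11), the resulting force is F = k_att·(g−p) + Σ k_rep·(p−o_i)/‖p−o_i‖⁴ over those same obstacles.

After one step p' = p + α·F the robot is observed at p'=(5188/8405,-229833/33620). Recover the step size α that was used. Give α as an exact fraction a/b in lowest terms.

α = 1/5

F_att = 1/4·(g−p) = 1/4·(12,3) = (3.0000,0.7500)
o1: d²=41 ≤ ρ²=41; F_rep = 29·(5,4)/41² = (0.0863,0.0690)
F = F_att + ΣF_rep = (3.0863,0.8190)
Δp = p'−p = (0.6173,0.1638); α = Δx/Fx = (5188/8405) / (5188/1681) = 1/5
check: Δy/Fy = (5507/33620) / (5507/6724) = 1/5 ✓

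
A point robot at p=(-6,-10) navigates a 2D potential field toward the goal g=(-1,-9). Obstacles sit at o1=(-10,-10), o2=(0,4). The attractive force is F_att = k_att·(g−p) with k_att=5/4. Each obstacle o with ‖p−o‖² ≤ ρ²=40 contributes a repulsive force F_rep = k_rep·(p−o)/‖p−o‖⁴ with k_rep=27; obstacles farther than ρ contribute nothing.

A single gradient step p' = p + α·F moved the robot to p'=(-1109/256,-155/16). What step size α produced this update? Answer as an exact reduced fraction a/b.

F_att = 5/4·(g−p) = 5/4·(5,1) = (6.2500,1.2500)
o1: d²=16 ≤ ρ²=40; F_rep = 27·(4,0)/16² = (0.4219,0.0000)
o2: d²=232 > ρ²=40 → inactive
F = F_att + ΣF_rep = (6.6719,1.2500)
Δp = p'−p = (1.6680,0.3125); α = Δx/Fx = (427/256) / (427/64) = 1/4
check: Δy/Fy = (5/16) / (5/4) = 1/4 ✓

α = 1/4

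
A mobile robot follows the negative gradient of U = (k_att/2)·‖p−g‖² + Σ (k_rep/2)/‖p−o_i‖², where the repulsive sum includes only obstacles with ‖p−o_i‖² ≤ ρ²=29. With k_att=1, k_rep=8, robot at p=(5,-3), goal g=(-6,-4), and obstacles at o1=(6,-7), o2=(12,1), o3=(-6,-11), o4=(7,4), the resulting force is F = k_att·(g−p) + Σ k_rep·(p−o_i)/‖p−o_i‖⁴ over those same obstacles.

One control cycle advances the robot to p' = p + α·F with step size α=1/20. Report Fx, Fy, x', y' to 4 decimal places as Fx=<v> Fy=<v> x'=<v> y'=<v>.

Fx=-11.0277 Fy=-0.8893 x'=4.4486 y'=-3.0445

F_att = 1·(g−p) = 1·(-11,-1) = (-11.0000,-1.0000)
o1: d²=17 ≤ ρ²=29; F_rep = 8·(-1,4)/17² = (-0.0277,0.1107)
o2: d²=65 > ρ²=29 → inactive
o3: d²=185 > ρ²=29 → inactive
o4: d²=53 > ρ²=29 → inactive
F = F_att + ΣF_rep = (-11.0277,-0.8893)
p' = p + 1/20·F = (4.4486,-3.0445)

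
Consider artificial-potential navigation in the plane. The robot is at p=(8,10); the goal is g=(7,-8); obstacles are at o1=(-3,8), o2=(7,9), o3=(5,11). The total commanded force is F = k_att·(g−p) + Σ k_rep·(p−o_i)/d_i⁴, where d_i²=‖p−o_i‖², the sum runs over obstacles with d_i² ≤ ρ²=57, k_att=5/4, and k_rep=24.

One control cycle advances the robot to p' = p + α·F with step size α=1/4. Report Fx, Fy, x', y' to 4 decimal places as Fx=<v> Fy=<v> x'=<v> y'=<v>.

Fx=5.4700 Fy=-16.7400 x'=9.3675 y'=5.8150

F_att = 5/4·(g−p) = 5/4·(-1,-18) = (-1.2500,-22.5000)
o1: d²=125 > ρ²=57 → inactive
o2: d²=2 ≤ ρ²=57; F_rep = 24·(1,1)/2² = (6.0000,6.0000)
o3: d²=10 ≤ ρ²=57; F_rep = 24·(3,-1)/10² = (0.7200,-0.2400)
F = F_att + ΣF_rep = (5.4700,-16.7400)
p' = p + 1/4·F = (9.3675,5.8150)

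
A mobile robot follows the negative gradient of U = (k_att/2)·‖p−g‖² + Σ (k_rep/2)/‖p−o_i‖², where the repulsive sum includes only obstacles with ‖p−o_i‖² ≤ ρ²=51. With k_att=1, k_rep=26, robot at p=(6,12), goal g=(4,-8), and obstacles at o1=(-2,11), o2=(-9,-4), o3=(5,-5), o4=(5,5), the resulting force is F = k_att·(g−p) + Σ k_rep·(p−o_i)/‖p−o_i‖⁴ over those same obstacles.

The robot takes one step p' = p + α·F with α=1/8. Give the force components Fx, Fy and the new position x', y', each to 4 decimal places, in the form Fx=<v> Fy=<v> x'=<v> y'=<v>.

F_att = 1·(g−p) = 1·(-2,-20) = (-2.0000,-20.0000)
o1: d²=65 > ρ²=51 → inactive
o2: d²=481 > ρ²=51 → inactive
o3: d²=290 > ρ²=51 → inactive
o4: d²=50 ≤ ρ²=51; F_rep = 26·(1,7)/50² = (0.0104,0.0728)
F = F_att + ΣF_rep = (-1.9896,-19.9272)
p' = p + 1/8·F = (5.7513,9.5091)

Fx=-1.9896 Fy=-19.9272 x'=5.7513 y'=9.5091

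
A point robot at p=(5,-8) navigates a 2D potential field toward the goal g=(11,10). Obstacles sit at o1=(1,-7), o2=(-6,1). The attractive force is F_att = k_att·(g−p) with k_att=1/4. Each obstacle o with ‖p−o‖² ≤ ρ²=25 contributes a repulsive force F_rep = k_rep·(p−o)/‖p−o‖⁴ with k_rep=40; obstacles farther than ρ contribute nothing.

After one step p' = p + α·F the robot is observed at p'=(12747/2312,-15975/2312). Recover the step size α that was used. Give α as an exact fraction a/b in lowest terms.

F_att = 1/4·(g−p) = 1/4·(6,18) = (1.5000,4.5000)
o1: d²=17 ≤ ρ²=25; F_rep = 40·(4,-1)/17² = (0.5536,-0.1384)
o2: d²=202 > ρ²=25 → inactive
F = F_att + ΣF_rep = (2.0536,4.3616)
Δp = p'−p = (0.5134,1.0904); α = Δx/Fx = (1187/2312) / (1187/578) = 1/4
check: Δy/Fy = (2521/2312) / (2521/578) = 1/4 ✓

α = 1/4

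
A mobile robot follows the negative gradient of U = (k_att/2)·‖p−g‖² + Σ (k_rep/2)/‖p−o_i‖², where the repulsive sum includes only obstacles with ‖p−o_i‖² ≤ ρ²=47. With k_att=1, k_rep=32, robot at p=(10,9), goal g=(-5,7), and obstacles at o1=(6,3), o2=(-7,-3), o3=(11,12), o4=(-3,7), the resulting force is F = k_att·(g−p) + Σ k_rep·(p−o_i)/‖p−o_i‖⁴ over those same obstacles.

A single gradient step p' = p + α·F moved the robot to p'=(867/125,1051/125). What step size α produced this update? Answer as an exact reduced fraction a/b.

α = 1/5

F_att = 1·(g−p) = 1·(-15,-2) = (-15.0000,-2.0000)
o1: d²=52 > ρ²=47 → inactive
o2: d²=433 > ρ²=47 → inactive
o3: d²=10 ≤ ρ²=47; F_rep = 32·(-1,-3)/10² = (-0.3200,-0.9600)
o4: d²=173 > ρ²=47 → inactive
F = F_att + ΣF_rep = (-15.3200,-2.9600)
Δp = p'−p = (-3.0640,-0.5920); α = Δx/Fx = (-383/125) / (-383/25) = 1/5
check: Δy/Fy = (-74/125) / (-74/25) = 1/5 ✓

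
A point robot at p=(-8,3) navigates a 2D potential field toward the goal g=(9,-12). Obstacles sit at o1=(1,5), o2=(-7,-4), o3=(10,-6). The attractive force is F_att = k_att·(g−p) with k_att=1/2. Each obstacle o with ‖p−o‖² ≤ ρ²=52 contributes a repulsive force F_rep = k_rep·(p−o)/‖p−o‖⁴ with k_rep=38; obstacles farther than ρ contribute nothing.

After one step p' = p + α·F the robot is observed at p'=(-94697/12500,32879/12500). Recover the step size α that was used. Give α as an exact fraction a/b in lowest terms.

α = 1/20

F_att = 1/2·(g−p) = 1/2·(17,-15) = (8.5000,-7.5000)
o1: d²=85 > ρ²=52 → inactive
o2: d²=50 ≤ ρ²=52; F_rep = 38·(-1,7)/50² = (-0.0152,0.1064)
o3: d²=405 > ρ²=52 → inactive
F = F_att + ΣF_rep = (8.4848,-7.3936)
Δp = p'−p = (0.4242,-0.3697); α = Δx/Fx = (5303/12500) / (5303/625) = 1/20
check: Δy/Fy = (-4621/12500) / (-4621/625) = 1/20 ✓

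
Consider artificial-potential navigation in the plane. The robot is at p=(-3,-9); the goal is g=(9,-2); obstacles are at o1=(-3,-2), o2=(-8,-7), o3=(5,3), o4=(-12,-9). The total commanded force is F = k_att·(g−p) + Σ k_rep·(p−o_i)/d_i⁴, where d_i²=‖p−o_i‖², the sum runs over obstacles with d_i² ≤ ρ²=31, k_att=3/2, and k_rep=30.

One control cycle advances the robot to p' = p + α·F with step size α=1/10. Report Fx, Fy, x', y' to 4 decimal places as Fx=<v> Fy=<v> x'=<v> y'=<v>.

F_att = 3/2·(g−p) = 3/2·(12,7) = (18.0000,10.5000)
o1: d²=49 > ρ²=31 → inactive
o2: d²=29 ≤ ρ²=31; F_rep = 30·(5,-2)/29² = (0.1784,-0.0713)
o3: d²=208 > ρ²=31 → inactive
o4: d²=81 > ρ²=31 → inactive
F = F_att + ΣF_rep = (18.1784,10.4287)
p' = p + 1/10·F = (-1.1822,-7.9571)

Fx=18.1784 Fy=10.4287 x'=-1.1822 y'=-7.9571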